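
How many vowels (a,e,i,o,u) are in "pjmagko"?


Input string: 'pjmagko'
Operation: count vowels (a, e, i, o, u)
Scan: s[0]='p', s[1]='j', s[2]='m', s[3]='a' (vowel), s[4]='g', s[5]='k', s[6]='o' (vowel)
Vowels found: 2
Result: 2


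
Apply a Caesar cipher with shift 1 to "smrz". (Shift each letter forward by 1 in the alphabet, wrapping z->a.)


Input: 'smrz', shift = 1
Operation: for each letter, (position + 1) mod 26
Mapping: 's'(18+1=19)->'t', 'm'(12+1=13)->'n', 'r'(17+1=18)->'s', 'z'(25+1=26, 26 mod 26=0)->'a'
Result: tnsa


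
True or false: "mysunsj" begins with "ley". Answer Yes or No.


Input string: 'mysunsj'
Prefix to check: 'ley'
First 3 characters of input: 'mys'
Match: False
Result: No


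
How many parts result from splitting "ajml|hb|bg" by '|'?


Input string: 'ajml|hb|bg'
Delimiter: '|'
Split result: 'ajml', 'hb', 'bg'
Number of parts: 3


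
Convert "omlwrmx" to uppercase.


Input string: 'omlwrmx'
Operation: convert each letter to uppercase
Mapping: 'o'->'O', 'm'->'M', 'l'->'L', 'w'->'W', 'r'->'R', 'm'->'M', 'x'->'X'
Result: OMLWRMX


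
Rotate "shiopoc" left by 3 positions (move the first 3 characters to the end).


Input: 'shiopoc', shift = 3
Operation: split at index 3 and swap parts
Front part s[0:3] = 'shi'
Back part s[3:] = 'opoc'
Rotated = back + front = 'opoc' + 'shi'
Result: opocshi


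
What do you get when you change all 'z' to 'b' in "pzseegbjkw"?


Input string: 'pzseegbjkw'
Operation: replace 'z' with 'b'
Positions of 'z': 1
After replacement: pbseegbjkw


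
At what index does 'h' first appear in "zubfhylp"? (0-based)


Input string: 'zubfhylp'
Target: 'h'
Scanning left to right: s[0]='z', s[1]='u', s[2]='b', s[3]='f', s[4]='h'
First match at index: 4


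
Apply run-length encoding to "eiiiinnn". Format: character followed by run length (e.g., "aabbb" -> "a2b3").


Input: 'eiiiinnn'
Operation: identify consecutive runs
Runs: 'e' -> e1, 'iiii' -> i4, 'nnn' -> n3
Encoded: e1i4n3


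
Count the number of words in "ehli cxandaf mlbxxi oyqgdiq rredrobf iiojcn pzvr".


Input string: 'ehli cxandaf mlbxxi oyqgdiq rredrobf iiojcn pzvr'
Operation: split by spaces
Words found: 'ehli', 'cxandaf', 'mlbxxi', 'oyqgdiq', 'rredrobf', 'iiojcn', 'pzvr'
Word count: 7


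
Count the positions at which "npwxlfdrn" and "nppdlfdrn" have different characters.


String 1: 'npwxlfdrn'
String 2: 'nppdlfdrn'
Compare each position: pos 0: 'n'=='n', pos 1: 'p'=='p', pos 2: 'w'!='p', pos 3: 'x'!='d', pos 4: 'l'=='l', pos 5: 'f'=='f', pos 6: 'd'=='d', pos 7: 'r'=='r', pos 8: 'n'=='n'
Differing positions: 2
Hamming distance: 2


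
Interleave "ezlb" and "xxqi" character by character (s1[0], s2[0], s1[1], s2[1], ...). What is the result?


String 1: 'ezlb'
String 2: 'xxqi'
Operation: alternate characters
Pairs: 'e'+'x', 'z'+'x', 'l'+'q', 'b'+'i'
Result: exzxlqbi


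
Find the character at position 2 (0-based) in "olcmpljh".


Input string: 'olcmpljh'
Operation: get character at index 2
Index mapping: s[0]='o', s[1]='l', s[2]='c'
Result: 'c'


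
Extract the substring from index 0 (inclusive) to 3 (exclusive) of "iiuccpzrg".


Input string: 'iiuccpzrg'
Operation: slice [0:3]
Extract characters: s[0]='i', s[1]='i', s[2]='u'
Result: iiu


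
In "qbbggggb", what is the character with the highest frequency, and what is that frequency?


Input: 'qbbggggb'
Operation: tally each character
Counts: 'b':3, 'g':4, 'q':1
Maximum: 'g' appears 4 times


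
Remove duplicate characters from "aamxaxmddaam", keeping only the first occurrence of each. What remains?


Input: 'aamxaxmddaam'
Operation: keep first occurrence of each character
Scan: s[0]='a' new -> keep; s[1]='a' seen -> skip; s[2]='m' new -> keep; s[3]='x' new -> keep; s[4]='a' seen -> skip; s[5]='x' seen -> skip; s[6]='m' seen -> skip; s[7]='d' new -> keep; s[8]='d' seen -> skip; s[9]='a' seen -> skip; s[10]='a' seen -> skip; s[11]='m' seen -> skip
Result: amxd


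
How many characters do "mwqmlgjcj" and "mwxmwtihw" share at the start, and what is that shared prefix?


String 1: 'mwqmlgjcj'
String 2: 'mwxmwtihw'
Compare position by position:
pos 0: 'm' vs 'm' match
pos 1: 'w' vs 'w' match
pos 2: 'q' vs 'x' differ -> stop
Longest common prefix: "mw" (length 2)


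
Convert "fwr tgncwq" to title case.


Input string: 'fwr tgncwq'
Operation: capitalize first letter of each word
Word transformations: 'fwr'->'Fwr', 'tgncwq'->'Tgncwq'
Result: Fwr Tgncwq


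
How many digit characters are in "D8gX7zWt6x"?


Input string: 'D8gX7zWt6x'
Operation: count digit characters (0-9)
Scan: 'D', '8'(digit), 'g', 'X', '7'(digit), 'z', 'W', 't', '6'(digit), 'x'
Digits found: 3
Result: 3


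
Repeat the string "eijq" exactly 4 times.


Input string: 'eijq'
Operation: repeat 4 times
Concatenation: 'eijq' + 'eijq' + 'eijq' + 'eijq'
Result: eijqeijqeijqeijq


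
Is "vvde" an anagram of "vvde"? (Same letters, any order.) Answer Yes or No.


String 1: 'vvde' -> sorted: 'devv'
String 2: 'vvde' -> sorted: 'devv'
Compare sorted forms: 'devv' == 'devv'
Anagram: Yes


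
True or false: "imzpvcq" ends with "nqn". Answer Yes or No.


Input string: 'imzpvcq'
Suffix to check: 'nqn'
Last 3 characters of input: 'vcq'
Match: False
Result: No


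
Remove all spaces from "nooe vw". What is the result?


Input string: 'nooe vw'
Operation: remove all spaces
Words: 'nooe', 'vw'
Join without spaces: nooevw


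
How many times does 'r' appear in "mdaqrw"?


Input string: 'mdaqrw'
Target character: 'r'
Scan each position: s[4]='r'
Matches found at indices: 4
Total: 1


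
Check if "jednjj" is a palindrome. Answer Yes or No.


Input string: 'jednjj'
Reversed: 'jjndej'
Compare pairs: s[0]='j' vs s[5]='j' (match), s[1]='e' vs s[4]='j' (mismatch), s[2]='d' vs s[3]='n' (mismatch)
Palindrome: No


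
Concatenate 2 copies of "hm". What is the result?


Input string: 'hm'
Operation: repeat 2 times
Concatenation: 'hm' + 'hm'
Result: hmhm


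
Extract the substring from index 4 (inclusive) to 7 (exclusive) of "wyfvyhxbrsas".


Input string: 'wyfvyhxbrsas'
Operation: slice [4:7]
Extract characters: s[4]='y', s[5]='h', s[6]='x'
Result: yhx


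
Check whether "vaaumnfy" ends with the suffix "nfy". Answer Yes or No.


Input string: 'vaaumnfy'
Suffix to check: 'nfy'
Last 3 characters of input: 'nfy'
Match: True
Result: Yes


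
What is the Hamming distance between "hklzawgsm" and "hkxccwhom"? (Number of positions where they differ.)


String 1: 'hklzawgsm'
String 2: 'hkxccwhom'
Compare each position: pos 0: 'h'=='h', pos 1: 'k'=='k', pos 2: 'l'!='x', pos 3: 'z'!='c', pos 4: 'a'!='c', pos 5: 'w'=='w', pos 6: 'g'!='h', pos 7: 's'!='o', pos 8: 'm'=='m'
Differing positions: 5
Hamming distance: 5


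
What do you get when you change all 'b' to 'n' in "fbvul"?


Input string: 'fbvul'
Operation: replace 'b' with 'n'
Positions of 'b': 1
After replacement: fnvul


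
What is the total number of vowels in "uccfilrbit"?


Input string: 'uccfilrbit'
Operation: count vowels (a, e, i, o, u)
Scan: s[0]='u' (vowel), s[1]='c', s[2]='c', s[3]='f', s[4]='i' (vowel), s[5]='l', s[6]='r', s[7]='b', s[8]='i' (vowel), s[9]='t'
Vowels found: 3
Result: 3


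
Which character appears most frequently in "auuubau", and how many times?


Input: 'auuubau'
Operation: tally each character
Counts: 'a':2, 'b':1, 'u':4
Maximum: 'u' appears 4 times


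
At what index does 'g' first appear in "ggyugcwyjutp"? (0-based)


Input string: 'ggyugcwyjutp'
Target: 'g'
Scanning left to right: s[0]='g'
First match at index: 0


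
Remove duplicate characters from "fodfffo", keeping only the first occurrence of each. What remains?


Input: 'fodfffo'
Operation: keep first occurrence of each character
Scan: s[0]='f' new -> keep; s[1]='o' new -> keep; s[2]='d' new -> keep; s[3]='f' seen -> skip; s[4]='f' seen -> skip; s[5]='f' seen -> skip; s[6]='o' seen -> skip
Result: fod


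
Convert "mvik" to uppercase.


Input string: 'mvik'
Operation: convert each letter to uppercase
Mapping: 'm'->'M', 'v'->'V', 'i'->'I', 'k'->'K'
Result: MVIK


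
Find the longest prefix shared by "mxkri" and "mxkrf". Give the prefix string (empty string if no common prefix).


String 1: 'mxkri'
String 2: 'mxkrf'
Compare position by position:
pos 0: 'm' vs 'm' match
pos 1: 'x' vs 'x' match
pos 2: 'k' vs 'k' match
pos 3: 'r' vs 'r' match
pos 4: 'i' vs 'f' differ -> stop
Longest common prefix: "mxkr" (length 4)


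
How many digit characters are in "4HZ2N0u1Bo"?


Input string: '4HZ2N0u1Bo'
Operation: count digit characters (0-9)
Scan: '4'(digit), 'H', 'Z', '2'(digit), 'N', '0'(digit), 'u', '1'(digit), 'B', 'o'
Digits found: 4
Result: 4


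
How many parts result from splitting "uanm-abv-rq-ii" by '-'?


Input string: 'uanm-abv-rq-ii'
Delimiter: '-'
Split result: 'uanm', 'abv', 'rq', 'ii'
Number of parts: 4


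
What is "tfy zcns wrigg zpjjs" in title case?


Input string: 'tfy zcns wrigg zpjjs'
Operation: capitalize first letter of each word
Word transformations: 'tfy'->'Tfy', 'zcns'->'Zcns', 'wrigg'->'Wrigg', 'zpjjs'->'Zpjjs'
Result: Tfy Zcns Wrigg Zpjjs


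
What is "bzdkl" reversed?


Input string: 'bzdkl'
Operation: reverse character order
Original order: 'b' -> 'z' -> 'd' -> 'k' -> 'l'
Reversed order: 'l' -> 'k' -> 'd' -> 'z' -> 'b'
Result: lkdzb


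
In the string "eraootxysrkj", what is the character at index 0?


Input string: 'eraootxysrkj'
Operation: get character at index 0
Index mapping: s[0]='e'
Result: 'e'


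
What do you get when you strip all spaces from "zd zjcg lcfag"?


Input string: 'zd zjcg lcfag'
Operation: remove all spaces
Words: 'zd', 'zjcg', 'lcfag'
Join without spaces: zdzjcglcfag


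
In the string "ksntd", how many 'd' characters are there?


Input string: 'ksntd'
Target character: 'd'
Scan each position: s[4]='d'
Matches found at indices: 4
Total: 1


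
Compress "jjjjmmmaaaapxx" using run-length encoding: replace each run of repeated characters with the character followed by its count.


Input: 'jjjjmmmaaaapxx'
Operation: identify consecutive runs
Runs: 'jjjj' -> j4, 'mmm' -> m3, 'aaaa' -> a4, 'p' -> p1, 'xx' -> x2
Encoded: j4m3a4p1x2


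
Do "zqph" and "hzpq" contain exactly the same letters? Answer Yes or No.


String 1: 'zqph' -> sorted: 'hpqz'
String 2: 'hzpq' -> sorted: 'hpqz'
Compare sorted forms: 'hpqz' == 'hpqz'
Anagram: Yes


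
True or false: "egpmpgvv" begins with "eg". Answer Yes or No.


Input string: 'egpmpgvv'
Prefix to check: 'eg'
First 2 characters of input: 'eg'
Match: True
Result: Yes


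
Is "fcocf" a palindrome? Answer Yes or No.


Input string: 'fcocf'
Reversed: 'fcocf'
Compare pairs: s[0]='f' vs s[4]='f' (match), s[1]='c' vs s[3]='c' (match)
Palindrome: Yes


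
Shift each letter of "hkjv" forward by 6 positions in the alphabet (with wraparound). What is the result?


Input: 'hkjv', shift = 6
Operation: for each letter, (position + 6) mod 26
Mapping: 'h'(7+6=13)->'n', 'k'(10+6=16)->'q', 'j'(9+6=15)->'p', 'v'(21+6=27, 27 mod 26=1)->'b'
Result: nqpb


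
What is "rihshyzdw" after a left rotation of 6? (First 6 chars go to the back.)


Input: 'rihshyzdw', shift = 6
Operation: split at index 6 and swap parts
Front part s[0:6] = 'rihshy'
Back part s[6:] = 'zdw'
Rotated = back + front = 'zdw' + 'rihshy'
Result: zdwrihshy


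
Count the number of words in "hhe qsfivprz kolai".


Input string: 'hhe qsfivprz kolai'
Operation: split by spaces
Words found: 'hhe', 'qsfivprz', 'kolai'
Word count: 3


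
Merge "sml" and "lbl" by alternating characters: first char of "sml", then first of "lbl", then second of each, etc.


String 1: 'sml'
String 2: 'lbl'
Operation: alternate characters
Pairs: 's'+'l', 'm'+'b', 'l'+'l'
Result: slmbll


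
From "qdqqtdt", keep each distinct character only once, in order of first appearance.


Input: 'qdqqtdt'
Operation: keep first occurrence of each character
Scan: s[0]='q' new -> keep; s[1]='d' new -> keep; s[2]='q' seen -> skip; s[3]='q' seen -> skip; s[4]='t' new -> keep; s[5]='d' seen -> skip; s[6]='t' seen -> skip
Result: qdt


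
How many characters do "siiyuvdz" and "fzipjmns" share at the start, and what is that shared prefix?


String 1: 'siiyuvdz'
String 2: 'fzipjmns'
Compare position by position:
pos 0: 's' vs 'f' differ -> stop
Longest common prefix: "" (length 0)


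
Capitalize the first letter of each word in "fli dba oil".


Input string: 'fli dba oil'
Operation: capitalize first letter of each word
Word transformations: 'fli'->'Fli', 'dba'->'Dba', 'oil'->'Oil'
Result: Fli Dba Oil


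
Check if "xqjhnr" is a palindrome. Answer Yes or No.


Input string: 'xqjhnr'
Reversed: 'rnhjqx'
Compare pairs: s[0]='x' vs s[5]='r' (mismatch), s[1]='q' vs s[4]='n' (mismatch), s[2]='j' vs s[3]='h' (mismatch)
Palindrome: No


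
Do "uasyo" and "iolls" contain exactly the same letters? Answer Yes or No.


String 1: 'uasyo' -> sorted: 'aosuy'
String 2: 'iolls' -> sorted: 'illos'
Compare sorted forms: 'aosuy' != 'illos'
Anagram: No


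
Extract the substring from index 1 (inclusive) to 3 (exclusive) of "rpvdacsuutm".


Input string: 'rpvdacsuutm'
Operation: slice [1:3]
Extract characters: s[1]='p', s[2]='v'
Result: pv


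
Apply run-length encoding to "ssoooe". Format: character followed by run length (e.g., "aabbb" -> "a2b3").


Input: 'ssoooe'
Operation: identify consecutive runs
Runs: 'ss' -> s2, 'ooo' -> o3, 'e' -> e1
Encoded: s2o3e1


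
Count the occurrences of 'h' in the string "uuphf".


Input string: 'uuphf'
Target character: 'h'
Scan each position: s[3]='h'
Matches found at indices: 3
Total: 1


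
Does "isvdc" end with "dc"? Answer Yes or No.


Input string: 'isvdc'
Suffix to check: 'dc'
Last 2 characters of input: 'dc'
Match: True
Result: Yes


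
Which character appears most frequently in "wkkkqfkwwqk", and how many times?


Input: 'wkkkqfkwwqk'
Operation: tally each character
Counts: 'f':1, 'k':5, 'q':2, 'w':3
Maximum: 'k' appears 5 times


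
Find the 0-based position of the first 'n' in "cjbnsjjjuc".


Input string: 'cjbnsjjjuc'
Target: 'n'
Scanning left to right: s[0]='c', s[1]='j', s[2]='b', s[3]='n'
First match at index: 3


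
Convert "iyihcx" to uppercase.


Input string: 'iyihcx'
Operation: convert each letter to uppercase
Mapping: 'i'->'I', 'y'->'Y', 'i'->'I', 'h'->'H', 'c'->'C', 'x'->'X'
Result: IYIHCX


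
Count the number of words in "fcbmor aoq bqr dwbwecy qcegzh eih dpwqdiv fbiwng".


Input string: 'fcbmor aoq bqr dwbwecy qcegzh eih dpwqdiv fbiwng'
Operation: split by spaces
Words found: 'fcbmor', 'aoq', 'bqr', 'dwbwecy', 'qcegzh', 'eih', 'dpwqdiv', 'fbiwng'
Word count: 8


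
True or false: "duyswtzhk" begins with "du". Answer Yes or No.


Input string: 'duyswtzhk'
Prefix to check: 'du'
First 2 characters of input: 'du'
Match: True
Result: Yes


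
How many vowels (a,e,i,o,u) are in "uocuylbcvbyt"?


Input string: 'uocuylbcvbyt'
Operation: count vowels (a, e, i, o, u)
Scan: s[0]='u' (vowel), s[1]='o' (vowel), s[2]='c', s[3]='u' (vowel), s[4]='y', s[5]='l', s[6]='b', s[7]='c', s[8]='v', s[9]='b', s[10]='y', s[11]='t'
Vowels found: 3
Result: 3


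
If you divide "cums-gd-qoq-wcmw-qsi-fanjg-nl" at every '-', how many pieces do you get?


Input string: 'cums-gd-qoq-wcmw-qsi-fanjg-nl'
Delimiter: '-'
Split result: 'cums', 'gd', 'qoq', 'wcmw', 'qsi', 'fanjg', 'nl'
Number of parts: 7


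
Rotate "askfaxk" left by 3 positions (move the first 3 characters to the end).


Input: 'askfaxk', shift = 3
Operation: split at index 3 and swap parts
Front part s[0:3] = 'ask'
Back part s[3:] = 'faxk'
Rotated = back + front = 'faxk' + 'ask'
Result: faxkask


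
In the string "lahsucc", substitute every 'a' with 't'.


Input string: 'lahsucc'
Operation: replace 'a' with 't'
Positions of 'a': 1
After replacement: lthsucc


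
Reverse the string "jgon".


Input string: 'jgon'
Operation: reverse character order
Original order: 'j' -> 'g' -> 'o' -> 'n'
Reversed order: 'n' -> 'o' -> 'g' -> 'j'
Result: nogj


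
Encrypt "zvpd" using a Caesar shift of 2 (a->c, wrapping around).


Input: 'zvpd', shift = 2
Operation: for each letter, (position + 2) mod 26
Mapping: 'z'(25+2=27, 27 mod 26=1)->'b', 'v'(21+2=23)->'x', 'p'(15+2=17)->'r', 'd'(3+2=5)->'f'
Result: bxrf


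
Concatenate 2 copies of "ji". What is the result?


Input string: 'ji'
Operation: repeat 2 times
Concatenation: 'ji' + 'ji'
Result: jiji


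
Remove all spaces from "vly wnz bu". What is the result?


Input string: 'vly wnz bu'
Operation: remove all spaces
Words: 'vly', 'wnz', 'bu'
Join without spaces: vlywnzbu


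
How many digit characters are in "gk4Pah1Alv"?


Input string: 'gk4Pah1Alv'
Operation: count digit characters (0-9)
Scan: 'g', 'k', '4'(digit), 'P', 'a', 'h', '1'(digit), 'A', 'l', 'v'
Digits found: 2
Result: 2


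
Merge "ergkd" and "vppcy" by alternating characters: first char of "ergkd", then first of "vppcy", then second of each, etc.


String 1: 'ergkd'
String 2: 'vppcy'
Operation: alternate characters
Pairs: 'e'+'v', 'r'+'p', 'g'+'p', 'k'+'c', 'd'+'y'
Result: evrpgpkcdy


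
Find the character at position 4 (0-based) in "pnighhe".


Input string: 'pnighhe'
Operation: get character at index 4
Index mapping: s[0]='p', s[1]='n', s[2]='i', s[3]='g', s[4]='h'
Result: 'h'


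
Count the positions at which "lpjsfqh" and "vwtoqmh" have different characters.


String 1: 'lpjsfqh'
String 2: 'vwtoqmh'
Compare each position: pos 0: 'l'!='v', pos 1: 'p'!='w', pos 2: 'j'!='t', pos 3: 's'!='o', pos 4: 'f'!='q', pos 5: 'q'!='m', pos 6: 'h'=='h'
Differing positions: 6
Hamming distance: 6


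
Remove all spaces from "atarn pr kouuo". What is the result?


Input string: 'atarn pr kouuo'
Operation: remove all spaces
Words: 'atarn', 'pr', 'kouuo'
Join without spaces: atarnprkouuo


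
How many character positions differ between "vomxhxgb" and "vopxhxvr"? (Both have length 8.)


String 1: 'vomxhxgb'
String 2: 'vopxhxvr'
Compare each position: pos 0: 'v'=='v', pos 1: 'o'=='o', pos 2: 'm'!='p', pos 3: 'x'=='x', pos 4: 'h'=='h', pos 5: 'x'=='x', pos 6: 'g'!='v', pos 7: 'b'!='r'
Differing positions: 3
Hamming distance: 3


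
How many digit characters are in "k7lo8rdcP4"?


Input string: 'k7lo8rdcP4'
Operation: count digit characters (0-9)
Scan: 'k', '7'(digit), 'l', 'o', '8'(digit), 'r', 'd', 'c', 'P', '4'(digit)
Digits found: 3
Result: 3


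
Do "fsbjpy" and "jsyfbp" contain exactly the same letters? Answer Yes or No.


String 1: 'fsbjpy' -> sorted: 'bfjpsy'
String 2: 'jsyfbp' -> sorted: 'bfjpsy'
Compare sorted forms: 'bfjpsy' == 'bfjpsy'
Anagram: Yes


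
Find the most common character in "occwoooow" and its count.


Input: 'occwoooow'
Operation: tally each character
Counts: 'c':2, 'o':5, 'w':2
Maximum: 'o' appears 5 times


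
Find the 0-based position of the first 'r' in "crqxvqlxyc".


Input string: 'crqxvqlxyc'
Target: 'r'
Scanning left to right: s[0]='c', s[1]='r'
First match at index: 1


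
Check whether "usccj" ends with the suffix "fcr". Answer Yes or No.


Input string: 'usccj'
Suffix to check: 'fcr'
Last 3 characters of input: 'ccj'
Match: False
Result: No


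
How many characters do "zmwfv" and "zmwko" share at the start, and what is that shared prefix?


String 1: 'zmwfv'
String 2: 'zmwko'
Compare position by position:
pos 0: 'z' vs 'z' match
pos 1: 'm' vs 'm' match
pos 2: 'w' vs 'w' match
pos 3: 'f' vs 'k' differ -> stop
Longest common prefix: "zmw" (length 3)


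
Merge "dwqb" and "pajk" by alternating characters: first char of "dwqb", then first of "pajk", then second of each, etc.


String 1: 'dwqb'
String 2: 'pajk'
Operation: alternate characters
Pairs: 'd'+'p', 'w'+'a', 'q'+'j', 'b'+'k'
Result: dpwaqjbk


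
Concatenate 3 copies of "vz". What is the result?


Input string: 'vz'
Operation: repeat 3 times
Concatenation: 'vz' + 'vz' + 'vz'
Result: vzvzvz


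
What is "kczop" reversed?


Input string: 'kczop'
Operation: reverse character order
Original order: 'k' -> 'c' -> 'z' -> 'o' -> 'p'
Reversed order: 'p' -> 'o' -> 'z' -> 'c' -> 'k'
Result: pozck


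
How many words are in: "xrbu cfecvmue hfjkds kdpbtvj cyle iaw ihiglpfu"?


Input string: 'xrbu cfecvmue hfjkds kdpbtvj cyle iaw ihiglpfu'
Operation: split by spaces
Words found: 'xrbu', 'cfecvmue', 'hfjkds', 'kdpbtvj', 'cyle', 'iaw', 'ihiglpfu'
Word count: 7


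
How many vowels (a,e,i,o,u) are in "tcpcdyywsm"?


Input string: 'tcpcdyywsm'
Operation: count vowels (a, e, i, o, u)
Scan: s[0]='t', s[1]='c', s[2]='p', s[3]='c', s[4]='d', s[5]='y', s[6]='y', s[7]='w', s[8]='s', s[9]='m'
Vowels found: 0
Result: 0


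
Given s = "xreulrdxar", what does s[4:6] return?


Input string: 'xreulrdxar'
Operation: slice [4:6]
Extract characters: s[4]='l', s[5]='r'
Result: lr


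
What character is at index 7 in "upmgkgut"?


Input string: 'upmgkgut'
Operation: get character at index 7
Index mapping: s[0]='u', s[1]='p', s[2]='m', s[3]='g', s[4]='k', s[5]='g', s[6]='u', s[7]='t'
Result: 't'


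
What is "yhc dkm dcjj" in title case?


Input string: 'yhc dkm dcjj'
Operation: capitalize first letter of each word
Word transformations: 'yhc'->'Yhc', 'dkm'->'Dkm', 'dcjj'->'Dcjj'
Result: Yhc Dkm Dcjj


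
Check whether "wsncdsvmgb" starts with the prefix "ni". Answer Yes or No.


Input string: 'wsncdsvmgb'
Prefix to check: 'ni'
First 2 characters of input: 'ws'
Match: False
Result: No


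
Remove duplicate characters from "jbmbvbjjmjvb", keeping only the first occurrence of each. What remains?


Input: 'jbmbvbjjmjvb'
Operation: keep first occurrence of each character
Scan: s[0]='j' new -> keep; s[1]='b' new -> keep; s[2]='m' new -> keep; s[3]='b' seen -> skip; s[4]='v' new -> keep; s[5]='b' seen -> skip; s[6]='j' seen -> skip; s[7]='j' seen -> skip; s[8]='m' seen -> skip; s[9]='j' seen -> skip; s[10]='v' seen -> skip; s[11]='b' seen -> skip
Result: jbmv


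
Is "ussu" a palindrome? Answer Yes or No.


Input string: 'ussu'
Reversed: 'ussu'
Compare pairs: s[0]='u' vs s[3]='u' (match), s[1]='s' vs s[2]='s' (match)
Palindrome: Yes


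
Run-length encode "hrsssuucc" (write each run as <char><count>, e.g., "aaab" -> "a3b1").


Input: 'hrsssuucc'
Operation: identify consecutive runs
Runs: 'h' -> h1, 'r' -> r1, 'sss' -> s3, 'uu' -> u2, 'cc' -> c2
Encoded: h1r1s3u2c2


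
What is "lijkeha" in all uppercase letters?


Input string: 'lijkeha'
Operation: convert each letter to uppercase
Mapping: 'l'->'L', 'i'->'I', 'j'->'J', 'k'->'K', 'e'->'E', 'h'->'H', 'a'->'A'
Result: LIJKEHA


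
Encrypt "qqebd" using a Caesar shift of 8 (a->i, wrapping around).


Input: 'qqebd', shift = 8
Operation: for each letter, (position + 8) mod 26
Mapping: 'q'(16+8=24)->'y', 'q'(16+8=24)->'y', 'e'(4+8=12)->'m', 'b'(1+8=9)->'j', 'd'(3+8=11)->'l'
Result: yymjl


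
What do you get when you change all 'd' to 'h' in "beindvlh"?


Input string: 'beindvlh'
Operation: replace 'd' with 'h'
Positions of 'd': 4
After replacement: beinhvlh


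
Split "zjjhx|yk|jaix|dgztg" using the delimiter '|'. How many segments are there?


Input string: 'zjjhx|yk|jaix|dgztg'
Delimiter: '|'
Split result: 'zjjhx', 'yk', 'jaix', 'dgztg'
Number of parts: 4


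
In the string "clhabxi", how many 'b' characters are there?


Input string: 'clhabxi'
Target character: 'b'
Scan each position: s[4]='b'
Matches found at indices: 4
Total: 1


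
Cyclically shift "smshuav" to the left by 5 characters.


Input: 'smshuav', shift = 5
Operation: split at index 5 and swap parts
Front part s[0:5] = 'smshu'
Back part s[5:] = 'av'
Rotated = back + front = 'av' + 'smshu'
Result: avsmshu


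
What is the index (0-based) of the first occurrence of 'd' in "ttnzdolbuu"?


Input string: 'ttnzdolbuu'
Target: 'd'
Scanning left to right: s[0]='t', s[1]='t', s[2]='n', s[3]='z', s[4]='d'
First match at index: 4


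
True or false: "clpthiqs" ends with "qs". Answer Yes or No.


Input string: 'clpthiqs'
Suffix to check: 'qs'
Last 2 characters of input: 'qs'
Match: True
Result: Yes


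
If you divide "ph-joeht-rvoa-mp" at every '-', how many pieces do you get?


Input string: 'ph-joeht-rvoa-mp'
Delimiter: '-'
Split result: 'ph', 'joeht', 'rvoa', 'mp'
Number of parts: 4


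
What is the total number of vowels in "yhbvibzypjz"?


Input string: 'yhbvibzypjz'
Operation: count vowels (a, e, i, o, u)
Scan: s[0]='y', s[1]='h', s[2]='b', s[3]='v', s[4]='i' (vowel), s[5]='b', s[6]='z', s[7]='y', s[8]='p', s[9]='j', s[10]='z'
Vowels found: 1
Result: 1


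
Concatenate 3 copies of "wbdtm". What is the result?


Input string: 'wbdtm'
Operation: repeat 3 times
Concatenation: 'wbdtm' + 'wbdtm' + 'wbdtm'
Result: wbdtmwbdtmwbdtm


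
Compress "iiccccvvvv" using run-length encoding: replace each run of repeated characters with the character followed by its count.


Input: 'iiccccvvvv'
Operation: identify consecutive runs
Runs: 'ii' -> i2, 'cccc' -> c4, 'vvvv' -> v4
Encoded: i2c4v4


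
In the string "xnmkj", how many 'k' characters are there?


Input string: 'xnmkj'
Target character: 'k'
Scan each position: s[3]='k'
Matches found at indices: 3
Total: 1


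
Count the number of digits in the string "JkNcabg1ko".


Input string: 'JkNcabg1ko'
Operation: count digit characters (0-9)
Scan: 'J', 'k', 'N', 'c', 'a', 'b', 'g', '1'(digit), 'k', 'o'
Digits found: 1
Result: 1


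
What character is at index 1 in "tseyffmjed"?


Input string: 'tseyffmjed'
Operation: get character at index 1
Index mapping: s[0]='t', s[1]='s'
Result: 's'


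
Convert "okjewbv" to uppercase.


Input string: 'okjewbv'
Operation: convert each letter to uppercase
Mapping: 'o'->'O', 'k'->'K', 'j'->'J', 'e'->'E', 'w'->'W', 'b'->'B', 'v'->'V'
Result: OKJEWBV


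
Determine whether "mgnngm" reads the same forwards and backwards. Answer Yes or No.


Input string: 'mgnngm'
Reversed: 'mgnngm'
Compare pairs: s[0]='m' vs s[5]='m' (match), s[1]='g' vs s[4]='g' (match), s[2]='n' vs s[3]='n' (match)
Palindrome: Yes


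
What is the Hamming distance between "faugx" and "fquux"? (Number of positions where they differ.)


String 1: 'faugx'
String 2: 'fquux'
Compare each position: pos 0: 'f'=='f', pos 1: 'a'!='q', pos 2: 'u'=='u', pos 3: 'g'!='u', pos 4: 'x'=='x'
Differing positions: 2
Hamming distance: 2


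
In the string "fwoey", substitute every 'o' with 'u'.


Input string: 'fwoey'
Operation: replace 'o' with 'u'
Positions of 'o': 2
After replacement: fwuey


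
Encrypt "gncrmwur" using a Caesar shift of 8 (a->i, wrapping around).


Input: 'gncrmwur', shift = 8
Operation: for each letter, (position + 8) mod 26
Mapping: 'g'(6+8=14)->'o', 'n'(13+8=21)->'v', 'c'(2+8=10)->'k', 'r'(17+8=25)->'z', 'm'(12+8=20)->'u', 'w'(22+8=30, 30 mod 26=4)->'e', 'u'(20+8=28, 28 mod 26=2)->'c', 'r'(17+8=25)->'z'
Result: ovkzuecz


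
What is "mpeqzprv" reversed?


Input string: 'mpeqzprv'
Operation: reverse character order
Original order: 'm' -> 'p' -> 'e' -> 'q' -> 'z' -> 'p' -> 'r' -> 'v'
Reversed order: 'v' -> 'r' -> 'p' -> 'z' -> 'q' -> 'e' -> 'p' -> 'm'
Result: vrpzqepm


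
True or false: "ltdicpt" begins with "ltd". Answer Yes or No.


Input string: 'ltdicpt'
Prefix to check: 'ltd'
First 3 characters of input: 'ltd'
Match: True
Result: Yes


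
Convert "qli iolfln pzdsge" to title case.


Input string: 'qli iolfln pzdsge'
Operation: capitalize first letter of each word
Word transformations: 'qli'->'Qli', 'iolfln'->'Iolfln', 'pzdsge'->'Pzdsge'
Result: Qli Iolfln Pzdsge


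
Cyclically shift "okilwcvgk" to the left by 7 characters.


Input: 'okilwcvgk', shift = 7
Operation: split at index 7 and swap parts
Front part s[0:7] = 'okilwcv'
Back part s[7:] = 'gk'
Rotated = back + front = 'gk' + 'okilwcv'
Result: gkokilwcv


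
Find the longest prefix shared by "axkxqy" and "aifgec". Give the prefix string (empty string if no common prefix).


String 1: 'axkxqy'
String 2: 'aifgec'
Compare position by position:
pos 0: 'a' vs 'a' match
pos 1: 'x' vs 'i' differ -> stop
Longest common prefix: "a" (length 1)


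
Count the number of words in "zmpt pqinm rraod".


Input string: 'zmpt pqinm rraod'
Operation: split by spaces
Words found: 'zmpt', 'pqinm', 'rraod'
Word count: 3


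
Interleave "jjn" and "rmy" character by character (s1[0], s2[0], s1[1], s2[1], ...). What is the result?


String 1: 'jjn'
String 2: 'rmy'
Operation: alternate characters
Pairs: 'j'+'r', 'j'+'m', 'n'+'y'
Result: jrjmny


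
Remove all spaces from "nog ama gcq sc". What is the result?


Input string: 'nog ama gcq sc'
Operation: remove all spaces
Words: 'nog', 'ama', 'gcq', 'sc'
Join without spaces: nogamagcqsc


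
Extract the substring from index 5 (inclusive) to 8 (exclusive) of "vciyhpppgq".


Input string: 'vciyhpppgq'
Operation: slice [5:8]
Extract characters: s[5]='p', s[6]='p', s[7]='p'
Result: ppp


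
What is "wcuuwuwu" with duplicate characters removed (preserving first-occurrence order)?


Input: 'wcuuwuwu'
Operation: keep first occurrence of each character
Scan: s[0]='w' new -> keep; s[1]='c' new -> keep; s[2]='u' new -> keep; s[3]='u' seen -> skip; s[4]='w' seen -> skip; s[5]='u' seen -> skip; s[6]='w' seen -> skip; s[7]='u' seen -> skip
Result: wcu


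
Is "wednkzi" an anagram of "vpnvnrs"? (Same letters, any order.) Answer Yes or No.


String 1: 'vpnvnrs' -> sorted: 'nnprsvv'
String 2: 'wednkzi' -> sorted: 'deiknwz'
Compare sorted forms: 'nnprsvv' != 'deiknwz'
Anagram: No


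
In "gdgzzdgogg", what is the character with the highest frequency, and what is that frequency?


Input: 'gdgzzdgogg'
Operation: tally each character
Counts: 'd':2, 'g':5, 'o':1, 'z':2
Maximum: 'g' appears 5 times


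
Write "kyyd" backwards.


Input string: 'kyyd'
Operation: reverse character order
Original order: 'k' -> 'y' -> 'y' -> 'd'
Reversed order: 'd' -> 'y' -> 'y' -> 'k'
Result: dyyk


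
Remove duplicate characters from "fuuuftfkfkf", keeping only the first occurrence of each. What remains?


Input: 'fuuuftfkfkf'
Operation: keep first occurrence of each character
Scan: s[0]='f' new -> keep; s[1]='u' new -> keep; s[2]='u' seen -> skip; s[3]='u' seen -> skip; s[4]='f' seen -> skip; s[5]='t' new -> keep; s[6]='f' seen -> skip; s[7]='k' new -> keep; s[8]='f' seen -> skip; s[9]='k' seen -> skip; s[10]='f' seen -> skip
Result: futk


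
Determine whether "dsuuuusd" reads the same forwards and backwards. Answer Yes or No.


Input string: 'dsuuuusd'
Reversed: 'dsuuuusd'
Compare pairs: s[0]='d' vs s[7]='d' (match), s[1]='s' vs s[6]='s' (match), s[2]='u' vs s[5]='u' (match), s[3]='u' vs s[4]='u' (match)
Palindrome: Yes


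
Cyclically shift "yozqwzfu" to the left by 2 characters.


Input: 'yozqwzfu', shift = 2
Operation: split at index 2 and swap parts
Front part s[0:2] = 'yo'
Back part s[2:] = 'zqwzfu'
Rotated = back + front = 'zqwzfu' + 'yo'
Result: zqwzfuyo


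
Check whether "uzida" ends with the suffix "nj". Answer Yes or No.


Input string: 'uzida'
Suffix to check: 'nj'
Last 2 characters of input: 'da'
Match: False
Result: No


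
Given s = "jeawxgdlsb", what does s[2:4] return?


Input string: 'jeawxgdlsb'
Operation: slice [2:4]
Extract characters: s[2]='a', s[3]='w'
Result: aw


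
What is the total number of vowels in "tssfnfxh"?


Input string: 'tssfnfxh'
Operation: count vowels (a, e, i, o, u)
Scan: s[0]='t', s[1]='s', s[2]='s', s[3]='f', s[4]='n', s[5]='f', s[6]='x', s[7]='h'
Vowels found: 0
Result: 0


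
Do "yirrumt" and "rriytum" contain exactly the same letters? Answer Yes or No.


String 1: 'yirrumt' -> sorted: 'imrrtuy'
String 2: 'rriytum' -> sorted: 'imrrtuy'
Compare sorted forms: 'imrrtuy' == 'imrrtuy'
Anagram: Yes


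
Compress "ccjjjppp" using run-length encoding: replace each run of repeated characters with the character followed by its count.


Input: 'ccjjjppp'
Operation: identify consecutive runs
Runs: 'cc' -> c2, 'jjj' -> j3, 'ppp' -> p3
Encoded: c2j3p3


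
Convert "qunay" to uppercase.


Input string: 'qunay'
Operation: convert each letter to uppercase
Mapping: 'q'->'Q', 'u'->'U', 'n'->'N', 'a'->'A', 'y'->'Y'
Result: QUNAY


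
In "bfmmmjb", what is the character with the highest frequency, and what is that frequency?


Input: 'bfmmmjb'
Operation: tally each character
Counts: 'b':2, 'f':1, 'j':1, 'm':3
Maximum: 'm' appears 3 times


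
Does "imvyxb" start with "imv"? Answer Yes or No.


Input string: 'imvyxb'
Prefix to check: 'imv'
First 3 characters of input: 'imv'
Match: True
Result: Yes


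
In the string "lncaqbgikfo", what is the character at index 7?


Input string: 'lncaqbgikfo'
Operation: get character at index 7
Index mapping: s[0]='l', s[1]='n', s[2]='c', s[3]='a', s[4]='q', s[5]='b', s[6]='g', s[7]='i'
Result: 'i'


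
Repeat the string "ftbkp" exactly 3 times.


Input string: 'ftbkp'
Operation: repeat 3 times
Concatenation: 'ftbkp' + 'ftbkp' + 'ftbkp'
Result: ftbkpftbkpftbkp


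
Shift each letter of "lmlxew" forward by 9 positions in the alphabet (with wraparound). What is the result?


Input: 'lmlxew', shift = 9
Operation: for each letter, (position + 9) mod 26
Mapping: 'l'(11+9=20)->'u', 'm'(12+9=21)->'v', 'l'(11+9=20)->'u', 'x'(23+9=32, 32 mod 26=6)->'g', 'e'(4+9=13)->'n', 'w'(22+9=31, 31 mod 26=5)->'f'
Result: uvugnf


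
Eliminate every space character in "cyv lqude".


Input string: 'cyv lqude'
Operation: remove all spaces
Words: 'cyv', 'lqude'
Join without spaces: cyvlqude


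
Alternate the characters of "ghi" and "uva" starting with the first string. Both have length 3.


String 1: 'ghi'
String 2: 'uva'
Operation: alternate characters
Pairs: 'g'+'u', 'h'+'v', 'i'+'a'
Result: guhvia


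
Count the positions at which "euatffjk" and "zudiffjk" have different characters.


String 1: 'euatffjk'
String 2: 'zudiffjk'
Compare each position: pos 0: 'e'!='z', pos 1: 'u'=='u', pos 2: 'a'!='d', pos 3: 't'!='i', pos 4: 'f'=='f', pos 5: 'f'=='f', pos 6: 'j'=='j', pos 7: 'k'=='k'
Differing positions: 3
Hamming distance: 3


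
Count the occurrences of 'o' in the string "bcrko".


Input string: 'bcrko'
Target character: 'o'
Scan each position: s[4]='o'
Matches found at indices: 4
Total: 1


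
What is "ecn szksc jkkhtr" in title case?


Input string: 'ecn szksc jkkhtr'
Operation: capitalize first letter of each word
Word transformations: 'ecn'->'Ecn', 'szksc'->'Szksc', 'jkkhtr'->'Jkkhtr'
Result: Ecn Szksc Jkkhtr


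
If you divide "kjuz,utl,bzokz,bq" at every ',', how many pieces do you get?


Input string: 'kjuz,utl,bzokz,bq'
Delimiter: ','
Split result: 'kjuz', 'utl', 'bzokz', 'bq'
Number of parts: 4


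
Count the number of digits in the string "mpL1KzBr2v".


Input string: 'mpL1KzBr2v'
Operation: count digit characters (0-9)
Scan: 'm', 'p', 'L', '1'(digit), 'K', 'z', 'B', 'r', '2'(digit), 'v'
Digits found: 2
Result: 2


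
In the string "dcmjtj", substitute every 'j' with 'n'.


Input string: 'dcmjtj'
Operation: replace 'j' with 'n'
Positions of 'j': 3, 5
After replacement: dcmntn


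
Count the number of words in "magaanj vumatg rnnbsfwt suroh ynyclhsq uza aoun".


Input string: 'magaanj vumatg rnnbsfwt suroh ynyclhsq uza aoun'
Operation: split by spaces
Words found: 'magaanj', 'vumatg', 'rnnbsfwt', 'suroh', 'ynyclhsq', 'uza', 'aoun'
Word count: 7


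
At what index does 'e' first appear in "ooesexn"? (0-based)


Input string: 'ooesexn'
Target: 'e'
Scanning left to right: s[0]='o', s[1]='o', s[2]='e'
First match at index: 2


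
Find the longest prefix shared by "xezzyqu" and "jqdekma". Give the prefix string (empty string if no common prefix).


String 1: 'xezzyqu'
String 2: 'jqdekma'
Compare position by position:
pos 0: 'x' vs 'j' differ -> stop
Longest common prefix: "" (length 0)


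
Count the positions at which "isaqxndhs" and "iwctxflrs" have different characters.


String 1: 'isaqxndhs'
String 2: 'iwctxflrs'
Compare each position: pos 0: 'i'=='i', pos 1: 's'!='w', pos 2: 'a'!='c', pos 3: 'q'!='t', pos 4: 'x'=='x', pos 5: 'n'!='f', pos 6: 'd'!='l', pos 7: 'h'!='r', pos 8: 's'=='s'
Differing positions: 6
Hamming distance: 6


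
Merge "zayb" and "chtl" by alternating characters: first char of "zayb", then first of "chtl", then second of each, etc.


String 1: 'zayb'
String 2: 'chtl'
Operation: alternate characters
Pairs: 'z'+'c', 'a'+'h', 'y'+'t', 'b'+'l'
Result: zcahytbl


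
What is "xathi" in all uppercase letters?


Input string: 'xathi'
Operation: convert each letter to uppercase
Mapping: 'x'->'X', 'a'->'A', 't'->'T', 'h'->'H', 'i'->'I'
Result: XATHI


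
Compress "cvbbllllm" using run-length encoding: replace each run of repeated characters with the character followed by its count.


Input: 'cvbbllllm'
Operation: identify consecutive runs
Runs: 'c' -> c1, 'v' -> v1, 'bb' -> b2, 'llll' -> l4, 'm' -> m1
Encoded: c1v1b2l4m1


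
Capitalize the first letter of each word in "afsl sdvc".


Input string: 'afsl sdvc'
Operation: capitalize first letter of each word
Word transformations: 'afsl'->'Afsl', 'sdvc'->'Sdvc'
Result: Afsl Sdvc


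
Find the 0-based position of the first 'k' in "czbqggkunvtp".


Input string: 'czbqggkunvtp'
Target: 'k'
Scanning left to right: s[0]='c', s[1]='z', s[2]='b', s[3]='q', s[4]='g', s[5]='g', s[6]='k'
First match at index: 6


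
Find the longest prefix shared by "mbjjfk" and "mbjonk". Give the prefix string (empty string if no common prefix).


String 1: 'mbjjfk'
String 2: 'mbjonk'
Compare position by position:
pos 0: 'm' vs 'm' match
pos 1: 'b' vs 'b' match
pos 2: 'j' vs 'j' match
pos 3: 'j' vs 'o' differ -> stop
Longest common prefix: "mbj" (length 3)


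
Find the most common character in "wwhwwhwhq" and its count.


Input: 'wwhwwhwhq'
Operation: tally each character
Counts: 'h':3, 'q':1, 'w':5
Maximum: 'w' appears 5 times


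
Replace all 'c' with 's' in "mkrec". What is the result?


Input string: 'mkrec'
Operation: replace 'c' with 's'
Positions of 'c': 4
After replacement: mkres


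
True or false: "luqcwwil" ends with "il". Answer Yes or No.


Input string: 'luqcwwil'
Suffix to check: 'il'
Last 2 characters of input: 'il'
Match: True
Result: Yes


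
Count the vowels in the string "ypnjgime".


Input string: 'ypnjgime'
Operation: count vowels (a, e, i, o, u)
Scan: s[0]='y', s[1]='p', s[2]='n', s[3]='j', s[4]='g', s[5]='i' (vowel), s[6]='m', s[7]='e' (vowel)
Vowels found: 2
Result: 2


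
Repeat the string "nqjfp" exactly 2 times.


Input string: 'nqjfp'
Operation: repeat 2 times
Concatenation: 'nqjfp' + 'nqjfp'
Result: nqjfpnqjfp


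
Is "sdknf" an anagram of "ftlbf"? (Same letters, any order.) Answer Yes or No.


String 1: 'ftlbf' -> sorted: 'bfflt'
String 2: 'sdknf' -> sorted: 'dfkns'
Compare sorted forms: 'bfflt' != 'dfkns'
Anagram: No


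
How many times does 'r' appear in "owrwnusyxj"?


Input string: 'owrwnusyxj'
Target character: 'r'
Scan each position: s[2]='r'
Matches found at indices: 2
Total: 1


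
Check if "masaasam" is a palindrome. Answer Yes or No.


Input string: 'masaasam'
Reversed: 'masaasam'
Compare pairs: s[0]='m' vs s[7]='m' (match), s[1]='a' vs s[6]='a' (match), s[2]='s' vs s[5]='s' (match), s[3]='a' vs s[4]='a' (match)
Palindrome: Yes


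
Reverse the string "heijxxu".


Input string: 'heijxxu'
Operation: reverse character order
Original order: 'h' -> 'e' -> 'i' -> 'j' -> 'x' -> 'x' -> 'u'
Reversed order: 'u' -> 'x' -> 'x' -> 'j' -> 'i' -> 'e' -> 'h'
Result: uxxjieh


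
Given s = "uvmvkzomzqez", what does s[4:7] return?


Input string: 'uvmvkzomzqez'
Operation: slice [4:7]
Extract characters: s[4]='k', s[5]='z', s[6]='o'
Result: kzo
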